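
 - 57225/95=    - 11445/19 = - 602.37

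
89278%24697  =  15187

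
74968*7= 524776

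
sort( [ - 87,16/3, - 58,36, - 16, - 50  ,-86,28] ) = [-87, - 86,  -  58,-50,-16  ,  16/3,28, 36]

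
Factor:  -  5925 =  -3^1 * 5^2* 79^1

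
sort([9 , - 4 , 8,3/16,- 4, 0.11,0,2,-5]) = [ - 5 , - 4, - 4,0,0.11, 3/16,2, 8 , 9 ] 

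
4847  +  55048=59895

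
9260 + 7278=16538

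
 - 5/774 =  - 5/774 =- 0.01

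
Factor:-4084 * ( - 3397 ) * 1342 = 2^3*11^1*43^1*61^1*79^1  *  1021^1 = 18618033016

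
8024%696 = 368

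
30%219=30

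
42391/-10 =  - 42391/10 = - 4239.10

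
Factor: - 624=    - 2^4*3^1 * 13^1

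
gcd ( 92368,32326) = 2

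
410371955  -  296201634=114170321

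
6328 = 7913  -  1585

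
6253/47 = 133 + 2/47 = 133.04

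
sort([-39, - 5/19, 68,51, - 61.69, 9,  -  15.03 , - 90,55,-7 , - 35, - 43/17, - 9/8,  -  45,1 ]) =[ - 90, - 61.69, - 45 , - 39,  -  35,  -  15.03 , - 7 ,-43/17 ,-9/8, - 5/19,  1 , 9,51,55, 68] 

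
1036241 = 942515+93726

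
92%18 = 2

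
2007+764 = 2771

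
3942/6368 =1971/3184 = 0.62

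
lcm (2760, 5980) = 35880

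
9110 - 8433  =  677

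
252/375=84/125 = 0.67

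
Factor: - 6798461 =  - 1637^1*4153^1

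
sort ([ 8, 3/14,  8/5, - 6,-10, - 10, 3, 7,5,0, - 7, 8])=[-10,-10,  -  7,-6,0,3/14, 8/5, 3, 5, 7, 8,8]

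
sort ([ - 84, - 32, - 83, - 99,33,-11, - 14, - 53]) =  [-99, - 84, - 83, - 53, - 32,-14, - 11,33] 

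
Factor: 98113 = 41^1*2393^1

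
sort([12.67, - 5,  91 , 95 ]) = [  -  5,12.67,91,  95 ]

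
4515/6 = 752  +  1/2 = 752.50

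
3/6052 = 3/6052 = 0.00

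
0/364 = 0 = 0.00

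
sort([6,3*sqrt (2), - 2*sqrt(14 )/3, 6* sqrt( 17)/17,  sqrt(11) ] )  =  [ - 2*sqrt( 14)/3,6 *sqrt(17 )/17,sqrt( 11 ),3*sqrt (2),6 ] 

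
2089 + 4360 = 6449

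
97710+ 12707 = 110417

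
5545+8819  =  14364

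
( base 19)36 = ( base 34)1T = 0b111111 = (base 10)63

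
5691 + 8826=14517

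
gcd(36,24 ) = 12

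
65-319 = - 254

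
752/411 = 752/411=1.83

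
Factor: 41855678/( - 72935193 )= - 2^1 * 3^ ( - 1 )*20927839^1*24311731^(-1)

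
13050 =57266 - 44216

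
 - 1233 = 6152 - 7385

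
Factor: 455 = 5^1*7^1*13^1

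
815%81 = 5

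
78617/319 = 7147/29 = 246.45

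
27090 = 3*9030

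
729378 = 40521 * 18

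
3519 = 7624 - 4105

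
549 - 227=322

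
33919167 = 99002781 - 65083614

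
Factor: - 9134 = -2^1*4567^1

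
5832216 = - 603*( - 9672)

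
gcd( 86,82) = 2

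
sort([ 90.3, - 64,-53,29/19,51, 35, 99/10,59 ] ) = [ - 64, - 53, 29/19, 99/10,  35, 51,59, 90.3 ]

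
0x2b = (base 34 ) 19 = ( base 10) 43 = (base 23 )1k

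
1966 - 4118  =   - 2152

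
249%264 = 249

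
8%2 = 0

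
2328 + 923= 3251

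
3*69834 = 209502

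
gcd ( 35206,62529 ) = 1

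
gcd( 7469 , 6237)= 77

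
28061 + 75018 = 103079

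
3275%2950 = 325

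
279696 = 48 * 5827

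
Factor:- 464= -2^4*29^1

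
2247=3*749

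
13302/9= 1478 = 1478.00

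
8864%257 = 126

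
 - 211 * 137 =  - 28907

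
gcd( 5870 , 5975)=5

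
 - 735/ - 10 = 73 + 1/2 = 73.50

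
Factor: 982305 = 3^2 * 5^1*83^1*263^1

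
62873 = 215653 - 152780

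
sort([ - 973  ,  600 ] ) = [ - 973, 600]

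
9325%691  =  342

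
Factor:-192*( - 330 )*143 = 9060480 = 2^7*3^2*5^1*11^2*13^1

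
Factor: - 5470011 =- 3^4*67531^1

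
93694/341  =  274 + 260/341= 274.76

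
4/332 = 1/83=0.01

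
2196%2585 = 2196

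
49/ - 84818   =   - 49/84818 = - 0.00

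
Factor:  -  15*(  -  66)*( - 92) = - 91080 = -  2^3*3^2*5^1*11^1*23^1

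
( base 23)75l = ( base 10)3839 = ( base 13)1994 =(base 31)3uq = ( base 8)7377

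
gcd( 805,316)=1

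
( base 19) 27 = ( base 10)45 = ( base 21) 23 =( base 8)55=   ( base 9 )50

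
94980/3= 31660 = 31660.00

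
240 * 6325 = 1518000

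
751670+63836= 815506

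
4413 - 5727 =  - 1314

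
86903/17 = 5111  +  16/17 = 5111.94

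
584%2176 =584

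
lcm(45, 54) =270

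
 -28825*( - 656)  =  18909200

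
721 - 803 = - 82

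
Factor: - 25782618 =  - 2^1* 3^1 * 463^1*9281^1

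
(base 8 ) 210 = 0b10001000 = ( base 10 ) 136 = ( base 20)6G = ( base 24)5G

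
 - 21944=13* ( - 1688 ) 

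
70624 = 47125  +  23499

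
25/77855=5/15571 = 0.00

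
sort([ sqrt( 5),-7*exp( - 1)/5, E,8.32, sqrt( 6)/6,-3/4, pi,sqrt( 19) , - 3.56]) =[-3.56,  -  3/4, -7 *exp(  -  1 ) /5,sqrt( 6 ) /6, sqrt( 5 ), E, pi, sqrt(19),  8.32 ] 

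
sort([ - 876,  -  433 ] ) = [-876, - 433] 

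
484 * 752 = 363968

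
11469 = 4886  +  6583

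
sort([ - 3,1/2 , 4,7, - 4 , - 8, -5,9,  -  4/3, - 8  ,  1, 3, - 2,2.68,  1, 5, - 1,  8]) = [ - 8, - 8, - 5, -4, - 3, - 2,- 4/3,-1, 1/2,1,1 , 2.68 , 3,4,5, 7,8,9] 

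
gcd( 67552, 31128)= 8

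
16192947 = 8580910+7612037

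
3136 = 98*32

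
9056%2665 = 1061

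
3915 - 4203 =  - 288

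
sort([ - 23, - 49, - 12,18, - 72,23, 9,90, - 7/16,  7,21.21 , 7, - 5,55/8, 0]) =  [-72, - 49, - 23,-12,-5, - 7/16,0, 55/8,7,7,9,18, 21.21,23,90]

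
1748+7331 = 9079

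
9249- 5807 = 3442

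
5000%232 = 128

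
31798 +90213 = 122011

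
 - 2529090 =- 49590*51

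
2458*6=14748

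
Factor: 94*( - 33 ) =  - 2^1*3^1*11^1*47^1 = - 3102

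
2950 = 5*590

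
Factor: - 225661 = -113^1*1997^1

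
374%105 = 59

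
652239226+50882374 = 703121600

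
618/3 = 206 = 206.00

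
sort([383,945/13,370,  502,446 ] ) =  [ 945/13,370, 383,446,502 ]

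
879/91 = 879/91 = 9.66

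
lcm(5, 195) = 195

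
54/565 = 54/565 =0.10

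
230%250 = 230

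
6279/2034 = 2093/678 = 3.09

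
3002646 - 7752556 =-4749910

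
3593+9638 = 13231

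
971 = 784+187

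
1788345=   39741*45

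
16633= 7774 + 8859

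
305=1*305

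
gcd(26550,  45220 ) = 10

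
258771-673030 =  - 414259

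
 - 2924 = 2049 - 4973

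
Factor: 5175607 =223^1  *23209^1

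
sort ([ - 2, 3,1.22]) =[- 2, 1.22,3]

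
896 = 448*2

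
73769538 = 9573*7706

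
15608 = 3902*4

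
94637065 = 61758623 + 32878442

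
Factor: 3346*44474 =2^2*7^1*37^1*239^1*601^1 = 148810004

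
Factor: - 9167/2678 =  - 2^( - 1 )*13^( - 1)*89^1 = -  89/26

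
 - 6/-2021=6/2021 = 0.00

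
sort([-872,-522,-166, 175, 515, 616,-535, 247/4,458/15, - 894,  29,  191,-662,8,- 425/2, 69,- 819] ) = [-894, - 872,-819, - 662, - 535,-522,-425/2, - 166, 8,29, 458/15,247/4, 69,175, 191,515, 616]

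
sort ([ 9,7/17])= [7/17,9]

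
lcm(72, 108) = 216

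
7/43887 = 7/43887 = 0.00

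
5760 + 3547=9307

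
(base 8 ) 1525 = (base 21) 1JD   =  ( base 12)5b1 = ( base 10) 853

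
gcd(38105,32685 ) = 5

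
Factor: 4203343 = 1049^1*4007^1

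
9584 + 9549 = 19133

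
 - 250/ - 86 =125/43=2.91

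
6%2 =0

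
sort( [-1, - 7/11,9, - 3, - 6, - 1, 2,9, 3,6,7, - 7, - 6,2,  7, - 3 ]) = [ - 7, - 6,-6, - 3, - 3, - 1, - 1, - 7/11,2,2,3,6 , 7,7 , 9,9] 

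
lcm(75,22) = 1650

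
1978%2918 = 1978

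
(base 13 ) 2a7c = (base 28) 7OR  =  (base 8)14053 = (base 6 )44351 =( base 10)6187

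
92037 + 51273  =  143310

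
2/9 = 2/9 = 0.22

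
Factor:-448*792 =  - 354816 = -2^9*3^2*7^1 *11^1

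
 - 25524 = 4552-30076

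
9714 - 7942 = 1772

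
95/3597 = 95/3597 = 0.03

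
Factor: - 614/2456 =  - 1/4=- 2^( - 2)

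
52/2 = 26 = 26.00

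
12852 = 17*756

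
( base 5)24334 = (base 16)734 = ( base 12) 1098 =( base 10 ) 1844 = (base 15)82E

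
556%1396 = 556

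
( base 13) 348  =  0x237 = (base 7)1440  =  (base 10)567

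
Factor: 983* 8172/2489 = 2^2 * 3^2*19^( - 1)*131^( -1) *227^1*983^1 = 8033076/2489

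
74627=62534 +12093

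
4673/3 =1557 + 2/3=1557.67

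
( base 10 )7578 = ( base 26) b5c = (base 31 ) 7RE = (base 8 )16632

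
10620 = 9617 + 1003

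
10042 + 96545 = 106587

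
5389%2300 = 789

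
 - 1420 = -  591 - 829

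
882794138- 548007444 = 334786694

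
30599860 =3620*8453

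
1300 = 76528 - 75228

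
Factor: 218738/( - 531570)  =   - 179/435 = -  3^( - 1 )*5^(  -  1)*29^( - 1)*179^1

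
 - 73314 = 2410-75724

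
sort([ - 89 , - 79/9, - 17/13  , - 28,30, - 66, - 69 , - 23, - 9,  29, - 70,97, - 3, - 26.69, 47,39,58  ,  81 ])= [ - 89,-70, - 69, - 66,  -  28, - 26.69, - 23, - 9 ,  -  79/9 , - 3, - 17/13,29,30,39,47,58, 81, 97] 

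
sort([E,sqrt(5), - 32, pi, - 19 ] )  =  [- 32, - 19,  sqrt(5 ),E,pi] 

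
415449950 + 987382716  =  1402832666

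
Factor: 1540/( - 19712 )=-5/64 = - 2^ ( - 6 ) *5^1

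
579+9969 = 10548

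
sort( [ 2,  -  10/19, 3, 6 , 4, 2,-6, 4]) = [-6,-10/19, 2, 2, 3, 4,4, 6 ] 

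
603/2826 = 67/314 = 0.21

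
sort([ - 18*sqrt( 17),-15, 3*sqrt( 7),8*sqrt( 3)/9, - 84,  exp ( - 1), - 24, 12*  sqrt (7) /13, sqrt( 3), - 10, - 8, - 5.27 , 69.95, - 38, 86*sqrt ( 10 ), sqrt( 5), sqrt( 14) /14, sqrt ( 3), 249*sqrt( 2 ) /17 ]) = [ - 84,-18*sqrt(17), - 38 ,-24, - 15, - 10,- 8, - 5.27, sqrt(14)/14,exp( - 1 ), 8*sqrt ( 3)/9,sqrt( 3),sqrt( 3), sqrt( 5),12* sqrt( 7) /13, 3*sqrt( 7),249*sqrt(2)/17,69.95, 86*sqrt( 10)]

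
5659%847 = 577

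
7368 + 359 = 7727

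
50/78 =25/39 = 0.64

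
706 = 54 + 652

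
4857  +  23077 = 27934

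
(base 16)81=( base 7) 243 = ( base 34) 3R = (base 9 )153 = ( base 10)129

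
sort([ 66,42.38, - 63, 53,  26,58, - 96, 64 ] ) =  [ - 96,-63,26 , 42.38,53,  58, 64, 66 ] 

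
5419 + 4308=9727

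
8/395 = 8/395=0.02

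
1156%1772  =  1156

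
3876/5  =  775  +  1/5=775.20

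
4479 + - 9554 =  - 5075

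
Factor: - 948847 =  - 948847^1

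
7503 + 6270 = 13773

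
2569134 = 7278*353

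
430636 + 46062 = 476698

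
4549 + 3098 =7647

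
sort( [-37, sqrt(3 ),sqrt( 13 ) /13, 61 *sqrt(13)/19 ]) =[-37, sqrt( 13)/13, sqrt( 3) , 61*sqrt( 13) /19] 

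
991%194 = 21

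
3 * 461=1383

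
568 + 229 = 797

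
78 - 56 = 22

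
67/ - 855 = -67/855 = -  0.08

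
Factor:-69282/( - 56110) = 3^3*5^( - 1 ) * 31^( - 1 )*181^( - 1)*1283^1 = 34641/28055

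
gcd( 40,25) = 5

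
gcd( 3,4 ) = 1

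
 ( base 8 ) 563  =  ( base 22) GJ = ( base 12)26B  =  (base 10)371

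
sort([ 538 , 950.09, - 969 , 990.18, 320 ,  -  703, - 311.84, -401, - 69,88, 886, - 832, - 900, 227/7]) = [ - 969, - 900, - 832, - 703, - 401, - 311.84, - 69,227/7, 88, 320,538,886,950.09 , 990.18 ] 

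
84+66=150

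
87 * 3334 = 290058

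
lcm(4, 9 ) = 36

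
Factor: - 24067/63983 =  - 41/109=- 41^1*109^ ( - 1)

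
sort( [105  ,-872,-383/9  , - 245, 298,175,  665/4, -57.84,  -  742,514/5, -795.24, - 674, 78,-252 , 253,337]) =[ - 872, - 795.24, - 742,- 674,- 252,  -  245, - 57.84, - 383/9,78,514/5,105,  665/4 , 175,253, 298,337 ]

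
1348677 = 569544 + 779133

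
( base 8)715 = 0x1cd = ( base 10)461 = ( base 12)325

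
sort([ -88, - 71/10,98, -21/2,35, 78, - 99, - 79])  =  [ - 99, - 88 , - 79, - 21/2, - 71/10,35,78,98]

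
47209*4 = 188836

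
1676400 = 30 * 55880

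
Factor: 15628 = 2^2 * 3907^1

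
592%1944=592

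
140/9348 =35/2337 =0.01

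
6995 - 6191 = 804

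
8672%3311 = 2050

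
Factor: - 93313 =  - 11^1 * 17^1*499^1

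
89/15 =5  +  14/15  =  5.93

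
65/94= 65/94 =0.69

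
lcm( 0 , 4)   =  0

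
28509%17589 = 10920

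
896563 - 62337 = 834226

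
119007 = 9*13223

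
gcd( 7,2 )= 1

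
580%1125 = 580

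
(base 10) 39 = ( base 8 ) 47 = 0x27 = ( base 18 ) 23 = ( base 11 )36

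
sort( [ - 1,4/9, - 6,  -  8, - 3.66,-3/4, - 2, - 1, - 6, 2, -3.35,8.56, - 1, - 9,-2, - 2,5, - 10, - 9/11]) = [ - 10,  -  9, - 8, - 6, - 6, - 3.66, - 3.35, - 2,  -  2, - 2, - 1, - 1,- 1,  -  9/11, - 3/4,4/9, 2 , 5,8.56 ]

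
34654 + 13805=48459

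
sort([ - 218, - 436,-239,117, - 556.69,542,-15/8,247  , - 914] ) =[ -914, - 556.69, - 436, - 239, - 218,-15/8,117,247,542 ] 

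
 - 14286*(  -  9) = 128574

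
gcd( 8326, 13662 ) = 46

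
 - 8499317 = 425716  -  8925033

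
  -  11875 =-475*25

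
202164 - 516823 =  - 314659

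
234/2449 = 234/2449 = 0.10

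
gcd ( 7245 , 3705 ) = 15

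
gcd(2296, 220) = 4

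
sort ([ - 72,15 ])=[ - 72,15]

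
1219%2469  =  1219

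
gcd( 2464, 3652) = 44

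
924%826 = 98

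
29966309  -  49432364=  - 19466055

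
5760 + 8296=14056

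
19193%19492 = 19193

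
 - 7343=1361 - 8704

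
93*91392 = 8499456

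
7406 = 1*7406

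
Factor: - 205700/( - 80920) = 605/238 = 2^( - 1)*5^1 * 7^(-1)*11^2*17^( - 1 ) 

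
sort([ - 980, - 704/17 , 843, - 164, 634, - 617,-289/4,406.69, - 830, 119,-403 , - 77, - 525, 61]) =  [ - 980,  -  830, - 617,- 525, - 403,  -  164, - 77, - 289/4, -704/17,61,119,406.69,634, 843 ]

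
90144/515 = 90144/515 = 175.04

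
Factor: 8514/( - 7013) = -2^1*3^2*11^1*43^1*7013^(  -  1) 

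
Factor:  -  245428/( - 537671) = 2^2*23^( - 1 )*97^( - 1)*241^(  -  1)*61357^1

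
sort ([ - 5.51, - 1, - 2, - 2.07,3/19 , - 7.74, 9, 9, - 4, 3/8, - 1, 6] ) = [ - 7.74, - 5.51, - 4, - 2.07, - 2, - 1, - 1, 3/19, 3/8,6, 9,9]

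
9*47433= 426897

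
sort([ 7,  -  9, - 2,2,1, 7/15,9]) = [- 9, - 2,7/15 , 1, 2,7,9 ] 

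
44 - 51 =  - 7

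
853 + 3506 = 4359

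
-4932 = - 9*548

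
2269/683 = 3 + 220/683 =3.32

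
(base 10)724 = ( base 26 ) 11M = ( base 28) PO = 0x2D4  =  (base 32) MK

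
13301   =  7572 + 5729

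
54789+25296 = 80085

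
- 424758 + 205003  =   - 219755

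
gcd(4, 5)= 1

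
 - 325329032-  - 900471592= 575142560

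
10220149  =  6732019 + 3488130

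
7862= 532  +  7330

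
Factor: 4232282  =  2^1*37^1*57193^1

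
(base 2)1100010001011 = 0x188b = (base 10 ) 6283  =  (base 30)6TD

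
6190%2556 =1078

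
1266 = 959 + 307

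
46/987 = 46/987 = 0.05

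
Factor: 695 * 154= 107030 = 2^1*5^1*7^1 * 11^1*139^1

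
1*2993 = 2993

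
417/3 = 139 = 139.00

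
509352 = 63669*8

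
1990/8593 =1990/8593 =0.23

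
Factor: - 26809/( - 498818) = 2^(-1) * 17^1 * 19^1*83^1*443^( - 1 ) * 563^( -1 ) 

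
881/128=881/128  =  6.88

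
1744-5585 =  -3841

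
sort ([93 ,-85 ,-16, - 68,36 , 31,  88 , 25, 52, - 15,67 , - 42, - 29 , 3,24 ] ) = [-85, - 68, - 42, - 29, -16,  -  15,3,24, 25, 31 , 36 , 52,67,88, 93] 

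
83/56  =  1 + 27/56  =  1.48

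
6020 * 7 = 42140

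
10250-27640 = -17390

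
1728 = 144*12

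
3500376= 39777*88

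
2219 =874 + 1345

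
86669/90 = 86669/90 = 962.99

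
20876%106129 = 20876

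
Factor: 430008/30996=2^1*3^ ( - 2)*7^( - 1)*19^1*23^1 = 874/63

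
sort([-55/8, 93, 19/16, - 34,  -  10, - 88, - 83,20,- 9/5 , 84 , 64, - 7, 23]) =[-88, - 83, - 34, - 10,- 7, - 55/8, - 9/5, 19/16 , 20, 23, 64, 84,93] 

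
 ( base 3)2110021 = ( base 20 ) 499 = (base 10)1789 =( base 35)1g4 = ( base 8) 3375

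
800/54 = 400/27 = 14.81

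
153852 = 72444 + 81408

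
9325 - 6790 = 2535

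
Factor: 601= 601^1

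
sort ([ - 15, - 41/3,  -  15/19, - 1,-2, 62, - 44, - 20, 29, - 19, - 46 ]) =[-46,  -  44, - 20, - 19,- 15,-41/3, - 2, - 1, - 15/19, 29,62 ] 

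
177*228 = 40356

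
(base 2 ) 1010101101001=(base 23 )a87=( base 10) 5481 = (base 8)12551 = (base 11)4133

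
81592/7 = 11656=   11656.00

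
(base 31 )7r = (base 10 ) 244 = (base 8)364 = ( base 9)301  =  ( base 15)114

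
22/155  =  22/155 = 0.14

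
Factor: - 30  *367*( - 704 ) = 7751040 = 2^7 *3^1* 5^1*11^1*367^1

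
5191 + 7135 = 12326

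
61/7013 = 61/7013 = 0.01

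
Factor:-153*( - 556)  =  2^2*3^2*17^1*139^1 = 85068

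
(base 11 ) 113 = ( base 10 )135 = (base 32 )47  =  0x87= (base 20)6f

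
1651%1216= 435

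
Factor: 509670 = 2^1*3^2 * 5^1*7^1*809^1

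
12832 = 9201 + 3631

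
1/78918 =1/78918 = 0.00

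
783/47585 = 783/47585 = 0.02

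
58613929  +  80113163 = 138727092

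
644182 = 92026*7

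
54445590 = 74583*730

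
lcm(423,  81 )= 3807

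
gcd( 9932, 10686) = 26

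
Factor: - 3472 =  -2^4*7^1*31^1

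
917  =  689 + 228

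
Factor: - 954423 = -3^4*11783^1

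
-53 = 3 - 56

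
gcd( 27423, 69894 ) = 99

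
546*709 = 387114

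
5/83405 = 1/16681= 0.00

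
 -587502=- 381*1542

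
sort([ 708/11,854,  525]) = [708/11, 525, 854 ]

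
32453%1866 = 731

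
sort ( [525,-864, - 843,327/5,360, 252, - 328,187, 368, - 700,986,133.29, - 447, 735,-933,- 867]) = [-933, - 867,  -  864,  -  843, - 700,- 447, - 328, 327/5 , 133.29,187, 252, 360, 368, 525, 735,986]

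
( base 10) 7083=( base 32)6tb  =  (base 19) 10BF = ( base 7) 26436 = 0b1101110101011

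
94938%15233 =3540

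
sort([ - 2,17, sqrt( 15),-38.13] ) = [ - 38.13, - 2,sqrt(15 ),17] 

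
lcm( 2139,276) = 8556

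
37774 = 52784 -15010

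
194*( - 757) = - 146858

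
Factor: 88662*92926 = 8239005012 = 2^2*3^1*7^1*97^1 * 479^1 * 2111^1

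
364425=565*645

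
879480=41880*21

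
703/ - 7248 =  - 1 + 6545/7248 = - 0.10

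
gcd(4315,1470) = 5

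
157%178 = 157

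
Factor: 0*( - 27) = 0^1 = 0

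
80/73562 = 40/36781 = 0.00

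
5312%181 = 63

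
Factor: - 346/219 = -2^1*3^( - 1)*73^(-1)*173^1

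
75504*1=75504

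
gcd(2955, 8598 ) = 3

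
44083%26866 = 17217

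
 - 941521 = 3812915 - 4754436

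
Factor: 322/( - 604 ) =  - 2^( - 1) * 7^1*23^1 * 151^(  -  1)= - 161/302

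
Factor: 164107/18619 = 379/43 = 43^( - 1 )*379^1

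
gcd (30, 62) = 2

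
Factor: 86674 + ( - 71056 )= 15618 = 2^1 * 3^1 * 19^1 * 137^1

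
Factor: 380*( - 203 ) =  - 77140 = - 2^2*5^1*7^1*19^1*29^1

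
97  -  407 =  - 310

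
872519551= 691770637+180748914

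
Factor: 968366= 2^1*7^1*263^2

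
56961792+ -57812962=  -  851170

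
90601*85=7701085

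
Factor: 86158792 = 2^3*37^1*291077^1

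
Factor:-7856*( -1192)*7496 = 2^10*149^1* 491^1*937^1 = 70195182592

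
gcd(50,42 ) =2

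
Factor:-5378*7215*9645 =-374247894150 = - 2^1*3^2*5^2*13^1*37^1*643^1 * 2689^1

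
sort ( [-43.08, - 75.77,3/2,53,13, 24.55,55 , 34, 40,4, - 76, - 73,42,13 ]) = [ - 76,  -  75.77,- 73, - 43.08,  3/2,4, 13,13, 24.55, 34,40,42, 53,55]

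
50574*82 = 4147068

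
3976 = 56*71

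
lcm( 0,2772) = 0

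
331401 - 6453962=  -  6122561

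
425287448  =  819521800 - 394234352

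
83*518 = 42994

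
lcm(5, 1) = 5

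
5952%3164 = 2788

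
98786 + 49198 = 147984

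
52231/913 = 57 + 190/913 = 57.21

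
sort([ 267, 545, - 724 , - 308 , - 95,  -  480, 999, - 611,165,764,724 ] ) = [-724,  -  611,- 480,  -  308,- 95, 165,  267, 545, 724, 764,  999] 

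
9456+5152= 14608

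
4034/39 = 4034/39 = 103.44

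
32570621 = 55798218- 23227597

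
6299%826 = 517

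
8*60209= 481672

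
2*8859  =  17718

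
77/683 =77/683 = 0.11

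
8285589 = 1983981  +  6301608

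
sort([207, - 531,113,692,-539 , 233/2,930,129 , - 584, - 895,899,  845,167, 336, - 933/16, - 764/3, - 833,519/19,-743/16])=[ - 895, - 833,- 584, - 539, -531, - 764/3, - 933/16, - 743/16,  519/19,113,233/2,129,167,207 , 336,692,845  ,  899,  930 ] 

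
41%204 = 41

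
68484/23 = 68484/23 = 2977.57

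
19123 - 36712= - 17589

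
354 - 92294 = - 91940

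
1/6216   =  1/6216 = 0.00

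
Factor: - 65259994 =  - 2^1*32629997^1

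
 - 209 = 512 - 721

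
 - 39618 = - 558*71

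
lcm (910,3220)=41860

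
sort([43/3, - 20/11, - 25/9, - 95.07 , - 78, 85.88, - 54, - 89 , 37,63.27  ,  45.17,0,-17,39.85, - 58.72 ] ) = [-95.07, - 89, - 78,  -  58.72, - 54,- 17,  -  25/9, - 20/11,0, 43/3, 37, 39.85, 45.17, 63.27 , 85.88 ]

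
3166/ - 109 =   -  3166/109=- 29.05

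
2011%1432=579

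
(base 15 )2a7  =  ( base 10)607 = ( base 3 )211111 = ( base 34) HT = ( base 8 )1137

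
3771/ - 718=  - 6 +537/718  =  - 5.25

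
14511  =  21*691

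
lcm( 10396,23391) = 93564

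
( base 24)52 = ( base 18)6E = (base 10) 122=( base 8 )172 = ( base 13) 95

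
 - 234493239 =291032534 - 525525773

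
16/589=16/589 = 0.03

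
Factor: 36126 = 2^1*3^4 * 223^1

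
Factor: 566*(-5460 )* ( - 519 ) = 2^3*3^2*5^1 * 7^1*13^1*173^1*283^1 =1603896840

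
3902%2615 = 1287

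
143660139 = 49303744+94356395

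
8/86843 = 8/86843  =  0.00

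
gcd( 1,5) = 1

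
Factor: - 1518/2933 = -2^1 * 3^1*7^(-1) * 11^1*23^1*419^( -1)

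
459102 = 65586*7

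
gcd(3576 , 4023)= 447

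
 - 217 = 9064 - 9281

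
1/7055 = 1/7055 = 0.00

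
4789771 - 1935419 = 2854352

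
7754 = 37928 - 30174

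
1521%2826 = 1521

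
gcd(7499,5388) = 1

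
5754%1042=544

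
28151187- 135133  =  28016054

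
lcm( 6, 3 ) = 6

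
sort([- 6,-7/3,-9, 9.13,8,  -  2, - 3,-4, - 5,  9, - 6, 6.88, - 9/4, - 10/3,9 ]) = [ -9, - 6,-6, - 5, - 4, - 10/3, - 3, - 7/3, -9/4, - 2,6.88,8,9, 9,9.13] 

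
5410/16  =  2705/8 = 338.12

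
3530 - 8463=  -4933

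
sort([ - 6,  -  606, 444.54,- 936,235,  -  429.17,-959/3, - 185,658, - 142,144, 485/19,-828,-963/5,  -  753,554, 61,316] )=[  -  936, -828,-753 , - 606,-429.17, -959/3 , - 963/5,-185, - 142, - 6, 485/19, 61, 144,  235,316, 444.54,  554, 658]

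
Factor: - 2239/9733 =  - 2239^1*9733^( - 1)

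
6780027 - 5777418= 1002609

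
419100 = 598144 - 179044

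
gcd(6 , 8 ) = 2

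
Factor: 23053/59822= 2^( - 1)*7^( - 1)*4273^( - 1)*23053^1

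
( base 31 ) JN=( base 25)oc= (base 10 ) 612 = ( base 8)1144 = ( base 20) 1AC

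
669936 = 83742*8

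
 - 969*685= -663765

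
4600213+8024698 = 12624911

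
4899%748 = 411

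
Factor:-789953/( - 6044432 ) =2^(-4)*19^( - 1)*43^1*59^( - 1)*337^( - 1)*18371^1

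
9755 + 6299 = 16054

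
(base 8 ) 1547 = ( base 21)1ka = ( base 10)871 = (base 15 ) 3D1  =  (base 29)111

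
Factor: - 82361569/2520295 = -5^(-1)*83^(-1)*6073^ ( - 1)*82361569^1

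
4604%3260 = 1344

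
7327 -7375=  -  48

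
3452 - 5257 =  - 1805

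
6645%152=109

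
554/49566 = 277/24783 =0.01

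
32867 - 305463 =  - 272596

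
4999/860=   5 + 699/860 = 5.81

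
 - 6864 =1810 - 8674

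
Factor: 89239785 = 3^1 * 5^1 * 5949319^1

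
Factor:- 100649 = - 100649^1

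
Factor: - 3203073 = -3^2 *479^1*743^1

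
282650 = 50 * 5653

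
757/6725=757/6725  =  0.11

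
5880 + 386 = 6266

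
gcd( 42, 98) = 14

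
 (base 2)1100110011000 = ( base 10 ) 6552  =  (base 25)AC2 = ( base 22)DBI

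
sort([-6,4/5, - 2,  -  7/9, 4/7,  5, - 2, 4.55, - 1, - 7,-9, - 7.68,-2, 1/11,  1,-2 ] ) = [- 9, - 7.68,-7, - 6 , - 2,-2, - 2, -2 , - 1,- 7/9,  1/11,4/7,  4/5 , 1,4.55,5 ] 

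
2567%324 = 299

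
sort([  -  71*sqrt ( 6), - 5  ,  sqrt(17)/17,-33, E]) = [-71*sqrt( 6),-33, - 5, sqrt(17) /17, E ]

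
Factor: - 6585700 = -2^2*5^2*11^1*5987^1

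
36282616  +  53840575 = 90123191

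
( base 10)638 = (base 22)170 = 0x27E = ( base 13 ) 3A1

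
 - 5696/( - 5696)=1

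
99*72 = 7128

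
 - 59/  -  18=59/18 = 3.28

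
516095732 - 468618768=47476964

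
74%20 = 14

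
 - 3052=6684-9736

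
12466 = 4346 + 8120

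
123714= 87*1422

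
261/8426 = 261/8426 =0.03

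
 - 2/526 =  - 1 + 262/263=- 0.00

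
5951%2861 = 229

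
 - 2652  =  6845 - 9497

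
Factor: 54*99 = 5346 =2^1*3^5*11^1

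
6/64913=6/64913 = 0.00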